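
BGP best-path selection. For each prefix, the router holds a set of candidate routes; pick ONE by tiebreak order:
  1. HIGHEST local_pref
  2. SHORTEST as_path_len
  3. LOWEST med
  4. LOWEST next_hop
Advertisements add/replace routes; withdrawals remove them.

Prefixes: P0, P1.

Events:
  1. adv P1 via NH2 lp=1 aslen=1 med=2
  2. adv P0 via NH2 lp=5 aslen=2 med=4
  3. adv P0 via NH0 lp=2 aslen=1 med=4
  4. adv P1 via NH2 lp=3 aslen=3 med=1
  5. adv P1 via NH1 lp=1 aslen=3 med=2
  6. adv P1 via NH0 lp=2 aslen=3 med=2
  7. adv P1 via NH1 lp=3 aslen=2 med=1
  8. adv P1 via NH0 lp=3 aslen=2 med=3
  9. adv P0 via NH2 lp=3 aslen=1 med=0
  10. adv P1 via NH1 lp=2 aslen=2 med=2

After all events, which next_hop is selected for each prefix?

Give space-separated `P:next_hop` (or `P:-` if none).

Answer: P0:NH2 P1:NH0

Derivation:
Op 1: best P0=- P1=NH2
Op 2: best P0=NH2 P1=NH2
Op 3: best P0=NH2 P1=NH2
Op 4: best P0=NH2 P1=NH2
Op 5: best P0=NH2 P1=NH2
Op 6: best P0=NH2 P1=NH2
Op 7: best P0=NH2 P1=NH1
Op 8: best P0=NH2 P1=NH1
Op 9: best P0=NH2 P1=NH1
Op 10: best P0=NH2 P1=NH0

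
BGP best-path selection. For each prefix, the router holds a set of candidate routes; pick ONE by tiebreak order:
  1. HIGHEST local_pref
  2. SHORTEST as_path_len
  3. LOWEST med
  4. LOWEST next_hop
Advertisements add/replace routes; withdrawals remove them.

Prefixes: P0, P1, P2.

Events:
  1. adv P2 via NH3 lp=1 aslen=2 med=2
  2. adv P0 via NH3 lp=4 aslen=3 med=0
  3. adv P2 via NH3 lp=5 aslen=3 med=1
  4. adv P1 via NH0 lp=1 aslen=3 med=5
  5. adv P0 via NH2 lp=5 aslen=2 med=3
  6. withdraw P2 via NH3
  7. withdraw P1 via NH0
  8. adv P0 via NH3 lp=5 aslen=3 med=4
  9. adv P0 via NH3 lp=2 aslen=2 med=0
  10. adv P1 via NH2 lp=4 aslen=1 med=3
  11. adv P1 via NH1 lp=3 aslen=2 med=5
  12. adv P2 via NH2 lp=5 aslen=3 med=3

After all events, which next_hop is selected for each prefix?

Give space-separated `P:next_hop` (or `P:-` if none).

Answer: P0:NH2 P1:NH2 P2:NH2

Derivation:
Op 1: best P0=- P1=- P2=NH3
Op 2: best P0=NH3 P1=- P2=NH3
Op 3: best P0=NH3 P1=- P2=NH3
Op 4: best P0=NH3 P1=NH0 P2=NH3
Op 5: best P0=NH2 P1=NH0 P2=NH3
Op 6: best P0=NH2 P1=NH0 P2=-
Op 7: best P0=NH2 P1=- P2=-
Op 8: best P0=NH2 P1=- P2=-
Op 9: best P0=NH2 P1=- P2=-
Op 10: best P0=NH2 P1=NH2 P2=-
Op 11: best P0=NH2 P1=NH2 P2=-
Op 12: best P0=NH2 P1=NH2 P2=NH2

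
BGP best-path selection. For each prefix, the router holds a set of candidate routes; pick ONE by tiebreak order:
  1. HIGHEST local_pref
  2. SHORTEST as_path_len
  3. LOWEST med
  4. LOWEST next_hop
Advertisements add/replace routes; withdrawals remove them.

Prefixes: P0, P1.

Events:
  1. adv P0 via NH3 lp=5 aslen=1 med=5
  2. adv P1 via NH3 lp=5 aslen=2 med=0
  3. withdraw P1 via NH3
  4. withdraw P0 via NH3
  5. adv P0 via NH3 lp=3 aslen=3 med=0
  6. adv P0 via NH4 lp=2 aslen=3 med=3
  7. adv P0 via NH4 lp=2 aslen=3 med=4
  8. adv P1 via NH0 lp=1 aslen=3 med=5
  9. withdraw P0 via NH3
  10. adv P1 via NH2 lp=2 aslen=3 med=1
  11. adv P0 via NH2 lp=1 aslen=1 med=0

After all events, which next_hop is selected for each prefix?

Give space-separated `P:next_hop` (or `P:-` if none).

Answer: P0:NH4 P1:NH2

Derivation:
Op 1: best P0=NH3 P1=-
Op 2: best P0=NH3 P1=NH3
Op 3: best P0=NH3 P1=-
Op 4: best P0=- P1=-
Op 5: best P0=NH3 P1=-
Op 6: best P0=NH3 P1=-
Op 7: best P0=NH3 P1=-
Op 8: best P0=NH3 P1=NH0
Op 9: best P0=NH4 P1=NH0
Op 10: best P0=NH4 P1=NH2
Op 11: best P0=NH4 P1=NH2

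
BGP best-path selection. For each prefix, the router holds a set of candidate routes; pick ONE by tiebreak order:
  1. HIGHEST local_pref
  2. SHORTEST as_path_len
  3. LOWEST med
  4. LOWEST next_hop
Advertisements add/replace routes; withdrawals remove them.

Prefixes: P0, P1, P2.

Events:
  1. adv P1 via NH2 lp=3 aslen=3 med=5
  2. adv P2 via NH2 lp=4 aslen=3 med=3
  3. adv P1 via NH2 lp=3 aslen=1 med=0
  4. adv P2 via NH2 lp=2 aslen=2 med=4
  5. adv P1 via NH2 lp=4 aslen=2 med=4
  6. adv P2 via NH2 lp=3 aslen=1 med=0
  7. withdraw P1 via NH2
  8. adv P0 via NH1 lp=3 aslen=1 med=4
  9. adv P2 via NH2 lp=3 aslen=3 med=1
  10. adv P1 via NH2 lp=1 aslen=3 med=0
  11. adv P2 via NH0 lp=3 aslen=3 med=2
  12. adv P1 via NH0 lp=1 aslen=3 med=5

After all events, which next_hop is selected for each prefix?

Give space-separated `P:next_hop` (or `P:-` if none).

Answer: P0:NH1 P1:NH2 P2:NH2

Derivation:
Op 1: best P0=- P1=NH2 P2=-
Op 2: best P0=- P1=NH2 P2=NH2
Op 3: best P0=- P1=NH2 P2=NH2
Op 4: best P0=- P1=NH2 P2=NH2
Op 5: best P0=- P1=NH2 P2=NH2
Op 6: best P0=- P1=NH2 P2=NH2
Op 7: best P0=- P1=- P2=NH2
Op 8: best P0=NH1 P1=- P2=NH2
Op 9: best P0=NH1 P1=- P2=NH2
Op 10: best P0=NH1 P1=NH2 P2=NH2
Op 11: best P0=NH1 P1=NH2 P2=NH2
Op 12: best P0=NH1 P1=NH2 P2=NH2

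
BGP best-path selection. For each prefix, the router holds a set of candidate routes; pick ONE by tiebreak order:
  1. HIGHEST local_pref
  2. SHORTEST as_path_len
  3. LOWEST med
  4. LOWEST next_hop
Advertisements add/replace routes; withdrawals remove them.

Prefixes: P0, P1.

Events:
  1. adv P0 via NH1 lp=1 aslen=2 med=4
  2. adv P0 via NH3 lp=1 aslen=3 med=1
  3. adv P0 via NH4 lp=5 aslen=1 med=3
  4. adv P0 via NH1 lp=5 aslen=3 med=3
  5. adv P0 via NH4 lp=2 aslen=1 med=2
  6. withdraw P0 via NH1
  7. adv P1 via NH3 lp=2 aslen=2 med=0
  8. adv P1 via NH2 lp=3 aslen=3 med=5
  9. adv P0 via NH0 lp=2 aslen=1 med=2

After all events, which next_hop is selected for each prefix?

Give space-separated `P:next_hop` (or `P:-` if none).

Op 1: best P0=NH1 P1=-
Op 2: best P0=NH1 P1=-
Op 3: best P0=NH4 P1=-
Op 4: best P0=NH4 P1=-
Op 5: best P0=NH1 P1=-
Op 6: best P0=NH4 P1=-
Op 7: best P0=NH4 P1=NH3
Op 8: best P0=NH4 P1=NH2
Op 9: best P0=NH0 P1=NH2

Answer: P0:NH0 P1:NH2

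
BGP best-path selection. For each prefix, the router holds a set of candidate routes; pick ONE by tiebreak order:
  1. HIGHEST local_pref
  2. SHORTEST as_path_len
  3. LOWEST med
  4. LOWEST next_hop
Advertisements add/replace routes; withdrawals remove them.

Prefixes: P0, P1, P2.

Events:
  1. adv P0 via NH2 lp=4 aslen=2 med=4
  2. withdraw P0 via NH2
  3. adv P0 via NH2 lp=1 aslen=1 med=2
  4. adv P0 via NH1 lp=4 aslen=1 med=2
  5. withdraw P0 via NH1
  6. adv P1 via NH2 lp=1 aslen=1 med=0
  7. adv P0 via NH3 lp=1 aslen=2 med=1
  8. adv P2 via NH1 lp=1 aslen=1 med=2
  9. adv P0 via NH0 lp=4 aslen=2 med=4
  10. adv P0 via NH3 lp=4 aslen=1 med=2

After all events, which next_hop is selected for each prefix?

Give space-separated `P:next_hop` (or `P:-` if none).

Answer: P0:NH3 P1:NH2 P2:NH1

Derivation:
Op 1: best P0=NH2 P1=- P2=-
Op 2: best P0=- P1=- P2=-
Op 3: best P0=NH2 P1=- P2=-
Op 4: best P0=NH1 P1=- P2=-
Op 5: best P0=NH2 P1=- P2=-
Op 6: best P0=NH2 P1=NH2 P2=-
Op 7: best P0=NH2 P1=NH2 P2=-
Op 8: best P0=NH2 P1=NH2 P2=NH1
Op 9: best P0=NH0 P1=NH2 P2=NH1
Op 10: best P0=NH3 P1=NH2 P2=NH1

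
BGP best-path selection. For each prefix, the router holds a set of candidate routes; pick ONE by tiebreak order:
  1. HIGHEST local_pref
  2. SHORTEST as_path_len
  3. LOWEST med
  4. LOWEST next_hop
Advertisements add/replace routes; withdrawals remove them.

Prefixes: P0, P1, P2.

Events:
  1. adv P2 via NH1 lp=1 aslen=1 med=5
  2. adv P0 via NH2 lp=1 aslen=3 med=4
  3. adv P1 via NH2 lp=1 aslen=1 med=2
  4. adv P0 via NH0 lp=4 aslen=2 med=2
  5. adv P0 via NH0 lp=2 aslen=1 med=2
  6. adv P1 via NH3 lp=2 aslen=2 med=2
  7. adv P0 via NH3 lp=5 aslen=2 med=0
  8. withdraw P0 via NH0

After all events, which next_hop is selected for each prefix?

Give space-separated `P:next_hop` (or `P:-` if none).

Op 1: best P0=- P1=- P2=NH1
Op 2: best P0=NH2 P1=- P2=NH1
Op 3: best P0=NH2 P1=NH2 P2=NH1
Op 4: best P0=NH0 P1=NH2 P2=NH1
Op 5: best P0=NH0 P1=NH2 P2=NH1
Op 6: best P0=NH0 P1=NH3 P2=NH1
Op 7: best P0=NH3 P1=NH3 P2=NH1
Op 8: best P0=NH3 P1=NH3 P2=NH1

Answer: P0:NH3 P1:NH3 P2:NH1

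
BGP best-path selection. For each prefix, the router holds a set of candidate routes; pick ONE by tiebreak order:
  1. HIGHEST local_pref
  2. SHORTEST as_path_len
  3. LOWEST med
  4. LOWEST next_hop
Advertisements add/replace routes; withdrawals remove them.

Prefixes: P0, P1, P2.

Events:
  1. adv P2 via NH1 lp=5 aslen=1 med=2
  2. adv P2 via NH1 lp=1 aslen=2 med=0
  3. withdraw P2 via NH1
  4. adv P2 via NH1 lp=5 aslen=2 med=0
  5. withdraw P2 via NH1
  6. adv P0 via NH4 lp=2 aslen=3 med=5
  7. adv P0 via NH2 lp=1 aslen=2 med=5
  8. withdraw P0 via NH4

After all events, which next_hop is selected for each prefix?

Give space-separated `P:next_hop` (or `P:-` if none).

Op 1: best P0=- P1=- P2=NH1
Op 2: best P0=- P1=- P2=NH1
Op 3: best P0=- P1=- P2=-
Op 4: best P0=- P1=- P2=NH1
Op 5: best P0=- P1=- P2=-
Op 6: best P0=NH4 P1=- P2=-
Op 7: best P0=NH4 P1=- P2=-
Op 8: best P0=NH2 P1=- P2=-

Answer: P0:NH2 P1:- P2:-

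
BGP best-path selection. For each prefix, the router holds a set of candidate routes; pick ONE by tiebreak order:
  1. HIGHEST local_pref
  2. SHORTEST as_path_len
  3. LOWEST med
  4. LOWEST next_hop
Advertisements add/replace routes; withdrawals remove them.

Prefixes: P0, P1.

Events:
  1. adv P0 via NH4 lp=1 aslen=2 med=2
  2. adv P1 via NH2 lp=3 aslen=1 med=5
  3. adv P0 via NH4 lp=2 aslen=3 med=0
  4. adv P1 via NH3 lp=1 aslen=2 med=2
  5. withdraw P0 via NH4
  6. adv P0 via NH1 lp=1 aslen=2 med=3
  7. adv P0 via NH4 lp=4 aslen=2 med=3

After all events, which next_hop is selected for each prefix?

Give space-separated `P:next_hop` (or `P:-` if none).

Op 1: best P0=NH4 P1=-
Op 2: best P0=NH4 P1=NH2
Op 3: best P0=NH4 P1=NH2
Op 4: best P0=NH4 P1=NH2
Op 5: best P0=- P1=NH2
Op 6: best P0=NH1 P1=NH2
Op 7: best P0=NH4 P1=NH2

Answer: P0:NH4 P1:NH2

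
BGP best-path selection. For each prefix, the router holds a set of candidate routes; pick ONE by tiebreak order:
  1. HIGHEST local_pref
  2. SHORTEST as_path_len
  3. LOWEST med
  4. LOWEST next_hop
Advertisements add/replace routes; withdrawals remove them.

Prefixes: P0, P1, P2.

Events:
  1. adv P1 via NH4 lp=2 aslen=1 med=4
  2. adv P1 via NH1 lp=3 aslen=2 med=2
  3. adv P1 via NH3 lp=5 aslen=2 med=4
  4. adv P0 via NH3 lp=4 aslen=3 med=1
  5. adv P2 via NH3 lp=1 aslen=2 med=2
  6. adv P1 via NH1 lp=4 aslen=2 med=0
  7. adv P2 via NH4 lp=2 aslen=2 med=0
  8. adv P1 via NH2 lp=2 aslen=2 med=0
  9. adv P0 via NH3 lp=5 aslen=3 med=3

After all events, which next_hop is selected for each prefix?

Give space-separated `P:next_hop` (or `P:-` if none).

Op 1: best P0=- P1=NH4 P2=-
Op 2: best P0=- P1=NH1 P2=-
Op 3: best P0=- P1=NH3 P2=-
Op 4: best P0=NH3 P1=NH3 P2=-
Op 5: best P0=NH3 P1=NH3 P2=NH3
Op 6: best P0=NH3 P1=NH3 P2=NH3
Op 7: best P0=NH3 P1=NH3 P2=NH4
Op 8: best P0=NH3 P1=NH3 P2=NH4
Op 9: best P0=NH3 P1=NH3 P2=NH4

Answer: P0:NH3 P1:NH3 P2:NH4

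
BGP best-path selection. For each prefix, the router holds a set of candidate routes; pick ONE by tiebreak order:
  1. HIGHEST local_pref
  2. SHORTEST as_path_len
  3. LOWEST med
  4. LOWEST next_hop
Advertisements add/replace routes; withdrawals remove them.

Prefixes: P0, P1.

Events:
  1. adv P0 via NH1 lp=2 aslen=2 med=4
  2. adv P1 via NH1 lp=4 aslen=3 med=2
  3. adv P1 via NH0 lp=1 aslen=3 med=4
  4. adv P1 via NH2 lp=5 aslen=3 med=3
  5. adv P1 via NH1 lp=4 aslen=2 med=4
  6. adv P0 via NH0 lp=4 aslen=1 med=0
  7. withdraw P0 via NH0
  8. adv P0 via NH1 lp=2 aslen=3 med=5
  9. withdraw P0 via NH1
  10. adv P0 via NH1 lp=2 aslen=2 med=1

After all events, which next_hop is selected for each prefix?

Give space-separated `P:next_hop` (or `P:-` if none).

Op 1: best P0=NH1 P1=-
Op 2: best P0=NH1 P1=NH1
Op 3: best P0=NH1 P1=NH1
Op 4: best P0=NH1 P1=NH2
Op 5: best P0=NH1 P1=NH2
Op 6: best P0=NH0 P1=NH2
Op 7: best P0=NH1 P1=NH2
Op 8: best P0=NH1 P1=NH2
Op 9: best P0=- P1=NH2
Op 10: best P0=NH1 P1=NH2

Answer: P0:NH1 P1:NH2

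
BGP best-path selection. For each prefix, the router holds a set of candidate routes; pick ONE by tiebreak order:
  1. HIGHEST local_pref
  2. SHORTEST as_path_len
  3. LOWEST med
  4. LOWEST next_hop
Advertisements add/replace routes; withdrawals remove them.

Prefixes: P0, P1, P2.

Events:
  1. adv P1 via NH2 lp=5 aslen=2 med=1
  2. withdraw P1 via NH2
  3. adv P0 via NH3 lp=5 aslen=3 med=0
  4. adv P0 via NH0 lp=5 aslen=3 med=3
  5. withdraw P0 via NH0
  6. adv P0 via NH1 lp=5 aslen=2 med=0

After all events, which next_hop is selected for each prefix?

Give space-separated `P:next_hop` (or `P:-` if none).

Answer: P0:NH1 P1:- P2:-

Derivation:
Op 1: best P0=- P1=NH2 P2=-
Op 2: best P0=- P1=- P2=-
Op 3: best P0=NH3 P1=- P2=-
Op 4: best P0=NH3 P1=- P2=-
Op 5: best P0=NH3 P1=- P2=-
Op 6: best P0=NH1 P1=- P2=-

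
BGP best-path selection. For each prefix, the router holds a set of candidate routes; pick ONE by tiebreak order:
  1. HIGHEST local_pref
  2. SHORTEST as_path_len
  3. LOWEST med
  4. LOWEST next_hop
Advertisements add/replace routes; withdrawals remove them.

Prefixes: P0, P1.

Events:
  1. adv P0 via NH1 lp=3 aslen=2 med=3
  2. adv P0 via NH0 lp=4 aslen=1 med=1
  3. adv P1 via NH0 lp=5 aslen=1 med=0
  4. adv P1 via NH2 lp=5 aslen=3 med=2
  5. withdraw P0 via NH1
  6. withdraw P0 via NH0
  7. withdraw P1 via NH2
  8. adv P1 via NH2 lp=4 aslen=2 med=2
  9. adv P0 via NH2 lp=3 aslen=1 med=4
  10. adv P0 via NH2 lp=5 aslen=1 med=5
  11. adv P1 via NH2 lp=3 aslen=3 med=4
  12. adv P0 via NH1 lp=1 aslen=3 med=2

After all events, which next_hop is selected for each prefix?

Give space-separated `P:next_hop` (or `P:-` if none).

Answer: P0:NH2 P1:NH0

Derivation:
Op 1: best P0=NH1 P1=-
Op 2: best P0=NH0 P1=-
Op 3: best P0=NH0 P1=NH0
Op 4: best P0=NH0 P1=NH0
Op 5: best P0=NH0 P1=NH0
Op 6: best P0=- P1=NH0
Op 7: best P0=- P1=NH0
Op 8: best P0=- P1=NH0
Op 9: best P0=NH2 P1=NH0
Op 10: best P0=NH2 P1=NH0
Op 11: best P0=NH2 P1=NH0
Op 12: best P0=NH2 P1=NH0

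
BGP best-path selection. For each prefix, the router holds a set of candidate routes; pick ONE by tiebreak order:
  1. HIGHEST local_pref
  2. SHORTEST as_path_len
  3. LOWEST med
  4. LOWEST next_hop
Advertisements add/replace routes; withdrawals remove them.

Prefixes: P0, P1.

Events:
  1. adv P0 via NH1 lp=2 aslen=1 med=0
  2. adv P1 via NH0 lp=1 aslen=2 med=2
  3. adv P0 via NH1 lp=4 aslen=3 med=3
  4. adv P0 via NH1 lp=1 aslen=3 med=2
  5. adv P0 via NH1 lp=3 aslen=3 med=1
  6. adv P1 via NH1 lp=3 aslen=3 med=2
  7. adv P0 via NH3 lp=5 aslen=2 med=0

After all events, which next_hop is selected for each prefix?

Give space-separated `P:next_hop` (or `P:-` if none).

Answer: P0:NH3 P1:NH1

Derivation:
Op 1: best P0=NH1 P1=-
Op 2: best P0=NH1 P1=NH0
Op 3: best P0=NH1 P1=NH0
Op 4: best P0=NH1 P1=NH0
Op 5: best P0=NH1 P1=NH0
Op 6: best P0=NH1 P1=NH1
Op 7: best P0=NH3 P1=NH1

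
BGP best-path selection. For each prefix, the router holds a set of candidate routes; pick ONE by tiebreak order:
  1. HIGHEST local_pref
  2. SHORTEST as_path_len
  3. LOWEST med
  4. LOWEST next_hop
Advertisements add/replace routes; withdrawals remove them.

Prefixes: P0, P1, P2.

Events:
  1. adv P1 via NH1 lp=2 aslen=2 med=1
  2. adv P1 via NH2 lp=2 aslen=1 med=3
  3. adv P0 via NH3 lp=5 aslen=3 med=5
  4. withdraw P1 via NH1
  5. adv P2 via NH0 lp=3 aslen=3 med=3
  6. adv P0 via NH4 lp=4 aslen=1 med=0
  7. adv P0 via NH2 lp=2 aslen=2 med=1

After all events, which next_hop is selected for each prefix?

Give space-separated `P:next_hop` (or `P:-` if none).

Answer: P0:NH3 P1:NH2 P2:NH0

Derivation:
Op 1: best P0=- P1=NH1 P2=-
Op 2: best P0=- P1=NH2 P2=-
Op 3: best P0=NH3 P1=NH2 P2=-
Op 4: best P0=NH3 P1=NH2 P2=-
Op 5: best P0=NH3 P1=NH2 P2=NH0
Op 6: best P0=NH3 P1=NH2 P2=NH0
Op 7: best P0=NH3 P1=NH2 P2=NH0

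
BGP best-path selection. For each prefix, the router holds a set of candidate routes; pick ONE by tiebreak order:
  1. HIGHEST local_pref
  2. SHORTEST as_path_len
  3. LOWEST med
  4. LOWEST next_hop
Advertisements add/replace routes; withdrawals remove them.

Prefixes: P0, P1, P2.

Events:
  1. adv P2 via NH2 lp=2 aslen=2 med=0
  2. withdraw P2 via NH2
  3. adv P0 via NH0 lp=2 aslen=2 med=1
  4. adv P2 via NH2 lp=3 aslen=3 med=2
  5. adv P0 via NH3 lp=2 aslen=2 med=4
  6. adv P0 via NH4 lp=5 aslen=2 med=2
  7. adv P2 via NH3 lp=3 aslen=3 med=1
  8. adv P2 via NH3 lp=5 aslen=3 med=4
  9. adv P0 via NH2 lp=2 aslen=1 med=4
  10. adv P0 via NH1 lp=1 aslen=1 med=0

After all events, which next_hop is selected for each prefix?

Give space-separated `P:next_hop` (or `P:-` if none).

Answer: P0:NH4 P1:- P2:NH3

Derivation:
Op 1: best P0=- P1=- P2=NH2
Op 2: best P0=- P1=- P2=-
Op 3: best P0=NH0 P1=- P2=-
Op 4: best P0=NH0 P1=- P2=NH2
Op 5: best P0=NH0 P1=- P2=NH2
Op 6: best P0=NH4 P1=- P2=NH2
Op 7: best P0=NH4 P1=- P2=NH3
Op 8: best P0=NH4 P1=- P2=NH3
Op 9: best P0=NH4 P1=- P2=NH3
Op 10: best P0=NH4 P1=- P2=NH3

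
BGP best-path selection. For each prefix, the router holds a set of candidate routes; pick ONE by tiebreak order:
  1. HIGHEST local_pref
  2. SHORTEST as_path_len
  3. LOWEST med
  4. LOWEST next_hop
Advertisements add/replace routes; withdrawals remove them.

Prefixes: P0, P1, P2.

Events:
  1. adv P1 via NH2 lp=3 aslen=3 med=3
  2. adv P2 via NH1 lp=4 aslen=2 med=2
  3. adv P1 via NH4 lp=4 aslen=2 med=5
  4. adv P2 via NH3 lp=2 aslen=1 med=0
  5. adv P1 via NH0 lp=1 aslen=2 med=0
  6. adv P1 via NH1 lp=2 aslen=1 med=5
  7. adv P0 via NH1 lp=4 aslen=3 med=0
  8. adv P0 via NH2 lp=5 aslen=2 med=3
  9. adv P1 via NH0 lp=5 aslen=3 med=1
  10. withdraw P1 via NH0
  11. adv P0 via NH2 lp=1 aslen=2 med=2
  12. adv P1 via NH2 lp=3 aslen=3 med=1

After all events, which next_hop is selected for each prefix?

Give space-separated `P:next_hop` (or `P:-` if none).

Op 1: best P0=- P1=NH2 P2=-
Op 2: best P0=- P1=NH2 P2=NH1
Op 3: best P0=- P1=NH4 P2=NH1
Op 4: best P0=- P1=NH4 P2=NH1
Op 5: best P0=- P1=NH4 P2=NH1
Op 6: best P0=- P1=NH4 P2=NH1
Op 7: best P0=NH1 P1=NH4 P2=NH1
Op 8: best P0=NH2 P1=NH4 P2=NH1
Op 9: best P0=NH2 P1=NH0 P2=NH1
Op 10: best P0=NH2 P1=NH4 P2=NH1
Op 11: best P0=NH1 P1=NH4 P2=NH1
Op 12: best P0=NH1 P1=NH4 P2=NH1

Answer: P0:NH1 P1:NH4 P2:NH1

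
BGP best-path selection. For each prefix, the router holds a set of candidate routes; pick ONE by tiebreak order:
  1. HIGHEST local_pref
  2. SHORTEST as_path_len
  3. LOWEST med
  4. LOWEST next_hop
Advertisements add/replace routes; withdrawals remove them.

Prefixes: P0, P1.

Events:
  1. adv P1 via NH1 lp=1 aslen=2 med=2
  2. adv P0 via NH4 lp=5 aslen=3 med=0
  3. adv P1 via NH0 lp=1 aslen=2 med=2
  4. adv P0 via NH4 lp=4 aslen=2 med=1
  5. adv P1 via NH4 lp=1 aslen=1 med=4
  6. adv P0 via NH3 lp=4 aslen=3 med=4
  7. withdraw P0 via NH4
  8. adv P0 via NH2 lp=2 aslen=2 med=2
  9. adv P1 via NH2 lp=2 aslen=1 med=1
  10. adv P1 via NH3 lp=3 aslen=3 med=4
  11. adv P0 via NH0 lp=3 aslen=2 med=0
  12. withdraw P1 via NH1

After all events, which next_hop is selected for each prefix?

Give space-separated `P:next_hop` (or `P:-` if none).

Answer: P0:NH3 P1:NH3

Derivation:
Op 1: best P0=- P1=NH1
Op 2: best P0=NH4 P1=NH1
Op 3: best P0=NH4 P1=NH0
Op 4: best P0=NH4 P1=NH0
Op 5: best P0=NH4 P1=NH4
Op 6: best P0=NH4 P1=NH4
Op 7: best P0=NH3 P1=NH4
Op 8: best P0=NH3 P1=NH4
Op 9: best P0=NH3 P1=NH2
Op 10: best P0=NH3 P1=NH3
Op 11: best P0=NH3 P1=NH3
Op 12: best P0=NH3 P1=NH3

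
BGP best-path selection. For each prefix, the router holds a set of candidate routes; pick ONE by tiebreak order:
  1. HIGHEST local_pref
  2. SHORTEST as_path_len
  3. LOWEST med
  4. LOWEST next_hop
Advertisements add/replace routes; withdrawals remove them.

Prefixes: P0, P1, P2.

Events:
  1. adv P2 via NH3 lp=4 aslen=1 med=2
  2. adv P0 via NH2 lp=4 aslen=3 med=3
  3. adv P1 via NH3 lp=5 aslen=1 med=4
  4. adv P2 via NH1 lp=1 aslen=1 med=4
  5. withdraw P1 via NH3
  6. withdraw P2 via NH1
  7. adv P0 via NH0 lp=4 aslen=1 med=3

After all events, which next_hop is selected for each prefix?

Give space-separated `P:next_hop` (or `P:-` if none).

Op 1: best P0=- P1=- P2=NH3
Op 2: best P0=NH2 P1=- P2=NH3
Op 3: best P0=NH2 P1=NH3 P2=NH3
Op 4: best P0=NH2 P1=NH3 P2=NH3
Op 5: best P0=NH2 P1=- P2=NH3
Op 6: best P0=NH2 P1=- P2=NH3
Op 7: best P0=NH0 P1=- P2=NH3

Answer: P0:NH0 P1:- P2:NH3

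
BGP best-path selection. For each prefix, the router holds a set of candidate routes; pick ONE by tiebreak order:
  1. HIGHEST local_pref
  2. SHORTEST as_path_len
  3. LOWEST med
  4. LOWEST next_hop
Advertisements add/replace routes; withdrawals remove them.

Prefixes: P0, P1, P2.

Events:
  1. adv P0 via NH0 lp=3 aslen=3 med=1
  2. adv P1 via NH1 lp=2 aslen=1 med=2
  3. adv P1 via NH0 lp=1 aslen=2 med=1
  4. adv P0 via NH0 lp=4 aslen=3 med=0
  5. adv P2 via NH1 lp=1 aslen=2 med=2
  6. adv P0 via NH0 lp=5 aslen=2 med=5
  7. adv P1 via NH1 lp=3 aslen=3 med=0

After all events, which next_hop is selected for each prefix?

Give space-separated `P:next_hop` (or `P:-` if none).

Answer: P0:NH0 P1:NH1 P2:NH1

Derivation:
Op 1: best P0=NH0 P1=- P2=-
Op 2: best P0=NH0 P1=NH1 P2=-
Op 3: best P0=NH0 P1=NH1 P2=-
Op 4: best P0=NH0 P1=NH1 P2=-
Op 5: best P0=NH0 P1=NH1 P2=NH1
Op 6: best P0=NH0 P1=NH1 P2=NH1
Op 7: best P0=NH0 P1=NH1 P2=NH1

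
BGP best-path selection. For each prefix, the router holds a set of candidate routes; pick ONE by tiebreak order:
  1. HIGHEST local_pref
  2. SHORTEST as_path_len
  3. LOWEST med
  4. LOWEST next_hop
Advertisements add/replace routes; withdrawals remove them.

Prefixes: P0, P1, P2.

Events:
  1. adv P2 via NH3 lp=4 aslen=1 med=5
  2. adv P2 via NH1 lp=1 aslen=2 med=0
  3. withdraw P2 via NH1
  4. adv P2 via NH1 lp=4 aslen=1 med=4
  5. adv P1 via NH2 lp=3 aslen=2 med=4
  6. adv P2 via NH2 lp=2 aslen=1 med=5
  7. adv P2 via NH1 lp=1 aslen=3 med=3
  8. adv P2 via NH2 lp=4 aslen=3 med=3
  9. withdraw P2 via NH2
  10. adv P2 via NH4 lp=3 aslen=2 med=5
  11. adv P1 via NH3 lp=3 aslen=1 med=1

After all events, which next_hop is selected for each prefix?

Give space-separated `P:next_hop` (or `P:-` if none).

Answer: P0:- P1:NH3 P2:NH3

Derivation:
Op 1: best P0=- P1=- P2=NH3
Op 2: best P0=- P1=- P2=NH3
Op 3: best P0=- P1=- P2=NH3
Op 4: best P0=- P1=- P2=NH1
Op 5: best P0=- P1=NH2 P2=NH1
Op 6: best P0=- P1=NH2 P2=NH1
Op 7: best P0=- P1=NH2 P2=NH3
Op 8: best P0=- P1=NH2 P2=NH3
Op 9: best P0=- P1=NH2 P2=NH3
Op 10: best P0=- P1=NH2 P2=NH3
Op 11: best P0=- P1=NH3 P2=NH3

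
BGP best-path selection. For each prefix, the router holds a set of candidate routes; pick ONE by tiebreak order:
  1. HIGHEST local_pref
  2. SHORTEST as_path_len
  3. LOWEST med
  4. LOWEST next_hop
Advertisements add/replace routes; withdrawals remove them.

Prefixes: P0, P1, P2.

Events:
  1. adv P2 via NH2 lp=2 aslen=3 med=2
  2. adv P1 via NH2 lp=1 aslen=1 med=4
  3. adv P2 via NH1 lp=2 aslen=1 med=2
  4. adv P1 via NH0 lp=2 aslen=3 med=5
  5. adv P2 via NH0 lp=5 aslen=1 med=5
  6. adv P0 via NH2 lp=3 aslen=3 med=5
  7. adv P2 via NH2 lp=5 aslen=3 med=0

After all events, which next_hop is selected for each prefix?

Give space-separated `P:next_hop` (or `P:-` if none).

Answer: P0:NH2 P1:NH0 P2:NH0

Derivation:
Op 1: best P0=- P1=- P2=NH2
Op 2: best P0=- P1=NH2 P2=NH2
Op 3: best P0=- P1=NH2 P2=NH1
Op 4: best P0=- P1=NH0 P2=NH1
Op 5: best P0=- P1=NH0 P2=NH0
Op 6: best P0=NH2 P1=NH0 P2=NH0
Op 7: best P0=NH2 P1=NH0 P2=NH0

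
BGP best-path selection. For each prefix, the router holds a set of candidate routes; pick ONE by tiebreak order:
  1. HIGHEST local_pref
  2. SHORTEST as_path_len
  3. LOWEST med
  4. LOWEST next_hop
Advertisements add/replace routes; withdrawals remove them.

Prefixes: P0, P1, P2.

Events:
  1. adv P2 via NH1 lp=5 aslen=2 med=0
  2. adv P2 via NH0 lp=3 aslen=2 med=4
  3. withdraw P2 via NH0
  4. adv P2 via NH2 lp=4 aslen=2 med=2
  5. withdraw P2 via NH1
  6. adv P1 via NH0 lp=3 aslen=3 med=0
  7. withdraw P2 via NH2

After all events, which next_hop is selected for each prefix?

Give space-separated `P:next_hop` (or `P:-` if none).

Op 1: best P0=- P1=- P2=NH1
Op 2: best P0=- P1=- P2=NH1
Op 3: best P0=- P1=- P2=NH1
Op 4: best P0=- P1=- P2=NH1
Op 5: best P0=- P1=- P2=NH2
Op 6: best P0=- P1=NH0 P2=NH2
Op 7: best P0=- P1=NH0 P2=-

Answer: P0:- P1:NH0 P2:-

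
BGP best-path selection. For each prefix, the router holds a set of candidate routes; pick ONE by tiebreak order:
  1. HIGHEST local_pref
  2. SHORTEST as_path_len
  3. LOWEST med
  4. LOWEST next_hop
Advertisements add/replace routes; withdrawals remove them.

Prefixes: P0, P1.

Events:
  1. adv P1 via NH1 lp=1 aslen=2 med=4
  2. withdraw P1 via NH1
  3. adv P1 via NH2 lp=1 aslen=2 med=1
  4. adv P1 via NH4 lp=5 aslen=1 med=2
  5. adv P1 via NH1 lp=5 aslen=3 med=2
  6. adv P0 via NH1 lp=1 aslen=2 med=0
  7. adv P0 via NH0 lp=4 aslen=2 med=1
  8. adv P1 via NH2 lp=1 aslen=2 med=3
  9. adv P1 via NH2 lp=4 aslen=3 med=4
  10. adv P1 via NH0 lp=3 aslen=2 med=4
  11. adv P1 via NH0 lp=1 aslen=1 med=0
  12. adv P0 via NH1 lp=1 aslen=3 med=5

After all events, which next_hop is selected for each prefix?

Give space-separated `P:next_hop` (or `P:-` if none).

Answer: P0:NH0 P1:NH4

Derivation:
Op 1: best P0=- P1=NH1
Op 2: best P0=- P1=-
Op 3: best P0=- P1=NH2
Op 4: best P0=- P1=NH4
Op 5: best P0=- P1=NH4
Op 6: best P0=NH1 P1=NH4
Op 7: best P0=NH0 P1=NH4
Op 8: best P0=NH0 P1=NH4
Op 9: best P0=NH0 P1=NH4
Op 10: best P0=NH0 P1=NH4
Op 11: best P0=NH0 P1=NH4
Op 12: best P0=NH0 P1=NH4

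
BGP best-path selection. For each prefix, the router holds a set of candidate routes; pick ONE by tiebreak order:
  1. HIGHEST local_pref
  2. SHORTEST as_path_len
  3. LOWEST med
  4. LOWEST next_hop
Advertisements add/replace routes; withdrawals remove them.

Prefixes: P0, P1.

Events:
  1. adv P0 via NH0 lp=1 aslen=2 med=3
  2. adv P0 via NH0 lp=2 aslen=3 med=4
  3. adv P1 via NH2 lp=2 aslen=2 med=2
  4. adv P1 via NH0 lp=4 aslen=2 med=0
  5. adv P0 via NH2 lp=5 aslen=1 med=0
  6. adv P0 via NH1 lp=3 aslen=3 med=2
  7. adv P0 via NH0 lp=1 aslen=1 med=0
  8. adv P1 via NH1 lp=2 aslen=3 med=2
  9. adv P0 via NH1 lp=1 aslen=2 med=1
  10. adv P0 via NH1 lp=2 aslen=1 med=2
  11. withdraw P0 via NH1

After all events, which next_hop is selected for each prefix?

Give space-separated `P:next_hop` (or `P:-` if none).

Op 1: best P0=NH0 P1=-
Op 2: best P0=NH0 P1=-
Op 3: best P0=NH0 P1=NH2
Op 4: best P0=NH0 P1=NH0
Op 5: best P0=NH2 P1=NH0
Op 6: best P0=NH2 P1=NH0
Op 7: best P0=NH2 P1=NH0
Op 8: best P0=NH2 P1=NH0
Op 9: best P0=NH2 P1=NH0
Op 10: best P0=NH2 P1=NH0
Op 11: best P0=NH2 P1=NH0

Answer: P0:NH2 P1:NH0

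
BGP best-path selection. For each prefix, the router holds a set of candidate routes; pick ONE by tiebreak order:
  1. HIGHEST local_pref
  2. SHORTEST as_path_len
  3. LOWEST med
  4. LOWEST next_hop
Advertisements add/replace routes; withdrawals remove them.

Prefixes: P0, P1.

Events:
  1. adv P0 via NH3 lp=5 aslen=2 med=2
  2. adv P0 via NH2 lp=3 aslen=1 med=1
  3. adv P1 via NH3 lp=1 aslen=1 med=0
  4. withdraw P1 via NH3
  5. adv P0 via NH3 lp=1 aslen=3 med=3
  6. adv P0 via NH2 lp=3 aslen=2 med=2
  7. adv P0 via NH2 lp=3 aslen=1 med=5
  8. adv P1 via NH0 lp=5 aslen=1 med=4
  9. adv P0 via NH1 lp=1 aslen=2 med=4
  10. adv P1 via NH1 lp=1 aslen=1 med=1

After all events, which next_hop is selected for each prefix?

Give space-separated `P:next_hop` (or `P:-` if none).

Op 1: best P0=NH3 P1=-
Op 2: best P0=NH3 P1=-
Op 3: best P0=NH3 P1=NH3
Op 4: best P0=NH3 P1=-
Op 5: best P0=NH2 P1=-
Op 6: best P0=NH2 P1=-
Op 7: best P0=NH2 P1=-
Op 8: best P0=NH2 P1=NH0
Op 9: best P0=NH2 P1=NH0
Op 10: best P0=NH2 P1=NH0

Answer: P0:NH2 P1:NH0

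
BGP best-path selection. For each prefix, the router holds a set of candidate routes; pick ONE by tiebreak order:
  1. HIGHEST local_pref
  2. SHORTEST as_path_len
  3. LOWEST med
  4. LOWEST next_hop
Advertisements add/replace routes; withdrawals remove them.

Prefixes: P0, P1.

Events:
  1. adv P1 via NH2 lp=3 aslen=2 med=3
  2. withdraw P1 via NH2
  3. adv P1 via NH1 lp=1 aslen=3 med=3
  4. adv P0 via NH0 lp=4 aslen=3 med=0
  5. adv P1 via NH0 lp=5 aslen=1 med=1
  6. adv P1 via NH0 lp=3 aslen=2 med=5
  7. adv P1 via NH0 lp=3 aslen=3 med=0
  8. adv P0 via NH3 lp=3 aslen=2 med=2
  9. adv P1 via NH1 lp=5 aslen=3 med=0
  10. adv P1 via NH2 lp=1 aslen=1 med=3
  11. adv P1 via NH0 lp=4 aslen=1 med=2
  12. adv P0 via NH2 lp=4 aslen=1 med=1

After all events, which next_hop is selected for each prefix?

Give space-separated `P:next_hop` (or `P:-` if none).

Answer: P0:NH2 P1:NH1

Derivation:
Op 1: best P0=- P1=NH2
Op 2: best P0=- P1=-
Op 3: best P0=- P1=NH1
Op 4: best P0=NH0 P1=NH1
Op 5: best P0=NH0 P1=NH0
Op 6: best P0=NH0 P1=NH0
Op 7: best P0=NH0 P1=NH0
Op 8: best P0=NH0 P1=NH0
Op 9: best P0=NH0 P1=NH1
Op 10: best P0=NH0 P1=NH1
Op 11: best P0=NH0 P1=NH1
Op 12: best P0=NH2 P1=NH1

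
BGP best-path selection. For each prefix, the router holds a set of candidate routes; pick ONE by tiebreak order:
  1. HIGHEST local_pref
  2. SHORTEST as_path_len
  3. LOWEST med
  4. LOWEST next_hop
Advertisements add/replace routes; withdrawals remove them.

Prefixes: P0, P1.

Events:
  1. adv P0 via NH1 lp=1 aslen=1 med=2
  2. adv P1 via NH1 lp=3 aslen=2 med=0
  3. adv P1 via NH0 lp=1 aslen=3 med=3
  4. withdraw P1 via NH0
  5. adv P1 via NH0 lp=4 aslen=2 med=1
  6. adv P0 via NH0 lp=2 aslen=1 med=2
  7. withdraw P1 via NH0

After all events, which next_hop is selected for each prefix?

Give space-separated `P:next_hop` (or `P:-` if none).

Answer: P0:NH0 P1:NH1

Derivation:
Op 1: best P0=NH1 P1=-
Op 2: best P0=NH1 P1=NH1
Op 3: best P0=NH1 P1=NH1
Op 4: best P0=NH1 P1=NH1
Op 5: best P0=NH1 P1=NH0
Op 6: best P0=NH0 P1=NH0
Op 7: best P0=NH0 P1=NH1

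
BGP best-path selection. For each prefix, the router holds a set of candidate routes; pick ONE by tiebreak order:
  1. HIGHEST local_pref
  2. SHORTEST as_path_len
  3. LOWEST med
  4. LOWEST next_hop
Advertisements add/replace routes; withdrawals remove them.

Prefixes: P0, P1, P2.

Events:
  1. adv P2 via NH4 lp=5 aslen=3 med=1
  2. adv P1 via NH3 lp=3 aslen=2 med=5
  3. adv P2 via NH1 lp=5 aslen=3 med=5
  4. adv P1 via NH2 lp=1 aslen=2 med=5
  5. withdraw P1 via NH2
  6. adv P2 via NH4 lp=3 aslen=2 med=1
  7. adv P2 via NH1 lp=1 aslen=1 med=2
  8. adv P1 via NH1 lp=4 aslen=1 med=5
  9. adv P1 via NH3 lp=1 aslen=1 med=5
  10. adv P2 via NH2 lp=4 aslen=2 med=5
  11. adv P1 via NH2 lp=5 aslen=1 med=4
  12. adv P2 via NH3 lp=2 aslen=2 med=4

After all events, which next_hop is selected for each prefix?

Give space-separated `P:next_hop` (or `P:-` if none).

Op 1: best P0=- P1=- P2=NH4
Op 2: best P0=- P1=NH3 P2=NH4
Op 3: best P0=- P1=NH3 P2=NH4
Op 4: best P0=- P1=NH3 P2=NH4
Op 5: best P0=- P1=NH3 P2=NH4
Op 6: best P0=- P1=NH3 P2=NH1
Op 7: best P0=- P1=NH3 P2=NH4
Op 8: best P0=- P1=NH1 P2=NH4
Op 9: best P0=- P1=NH1 P2=NH4
Op 10: best P0=- P1=NH1 P2=NH2
Op 11: best P0=- P1=NH2 P2=NH2
Op 12: best P0=- P1=NH2 P2=NH2

Answer: P0:- P1:NH2 P2:NH2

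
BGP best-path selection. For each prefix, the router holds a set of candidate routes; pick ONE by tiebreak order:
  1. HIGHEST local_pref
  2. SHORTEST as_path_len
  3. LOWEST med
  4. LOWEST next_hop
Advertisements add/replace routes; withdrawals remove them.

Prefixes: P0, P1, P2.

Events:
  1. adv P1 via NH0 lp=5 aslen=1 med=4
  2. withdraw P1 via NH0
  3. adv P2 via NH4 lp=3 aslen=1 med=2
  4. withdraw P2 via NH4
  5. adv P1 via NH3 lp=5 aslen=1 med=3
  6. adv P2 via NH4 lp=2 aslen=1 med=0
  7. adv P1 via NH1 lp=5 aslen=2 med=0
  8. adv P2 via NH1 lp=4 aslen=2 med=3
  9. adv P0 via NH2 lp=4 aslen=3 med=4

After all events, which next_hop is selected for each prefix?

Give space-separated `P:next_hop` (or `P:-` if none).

Answer: P0:NH2 P1:NH3 P2:NH1

Derivation:
Op 1: best P0=- P1=NH0 P2=-
Op 2: best P0=- P1=- P2=-
Op 3: best P0=- P1=- P2=NH4
Op 4: best P0=- P1=- P2=-
Op 5: best P0=- P1=NH3 P2=-
Op 6: best P0=- P1=NH3 P2=NH4
Op 7: best P0=- P1=NH3 P2=NH4
Op 8: best P0=- P1=NH3 P2=NH1
Op 9: best P0=NH2 P1=NH3 P2=NH1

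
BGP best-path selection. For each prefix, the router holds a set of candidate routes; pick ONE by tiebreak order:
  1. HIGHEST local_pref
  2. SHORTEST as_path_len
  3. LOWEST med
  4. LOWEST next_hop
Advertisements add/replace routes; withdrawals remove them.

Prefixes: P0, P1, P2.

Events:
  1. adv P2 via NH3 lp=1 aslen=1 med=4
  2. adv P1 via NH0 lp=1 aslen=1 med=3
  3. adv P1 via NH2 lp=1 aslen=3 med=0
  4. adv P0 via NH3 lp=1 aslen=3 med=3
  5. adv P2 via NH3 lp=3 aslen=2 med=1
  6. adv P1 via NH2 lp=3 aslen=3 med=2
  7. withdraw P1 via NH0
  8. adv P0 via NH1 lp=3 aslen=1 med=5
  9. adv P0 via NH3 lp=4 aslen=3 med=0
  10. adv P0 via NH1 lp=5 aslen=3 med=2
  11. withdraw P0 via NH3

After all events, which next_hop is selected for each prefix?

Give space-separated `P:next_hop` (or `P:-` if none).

Answer: P0:NH1 P1:NH2 P2:NH3

Derivation:
Op 1: best P0=- P1=- P2=NH3
Op 2: best P0=- P1=NH0 P2=NH3
Op 3: best P0=- P1=NH0 P2=NH3
Op 4: best P0=NH3 P1=NH0 P2=NH3
Op 5: best P0=NH3 P1=NH0 P2=NH3
Op 6: best P0=NH3 P1=NH2 P2=NH3
Op 7: best P0=NH3 P1=NH2 P2=NH3
Op 8: best P0=NH1 P1=NH2 P2=NH3
Op 9: best P0=NH3 P1=NH2 P2=NH3
Op 10: best P0=NH1 P1=NH2 P2=NH3
Op 11: best P0=NH1 P1=NH2 P2=NH3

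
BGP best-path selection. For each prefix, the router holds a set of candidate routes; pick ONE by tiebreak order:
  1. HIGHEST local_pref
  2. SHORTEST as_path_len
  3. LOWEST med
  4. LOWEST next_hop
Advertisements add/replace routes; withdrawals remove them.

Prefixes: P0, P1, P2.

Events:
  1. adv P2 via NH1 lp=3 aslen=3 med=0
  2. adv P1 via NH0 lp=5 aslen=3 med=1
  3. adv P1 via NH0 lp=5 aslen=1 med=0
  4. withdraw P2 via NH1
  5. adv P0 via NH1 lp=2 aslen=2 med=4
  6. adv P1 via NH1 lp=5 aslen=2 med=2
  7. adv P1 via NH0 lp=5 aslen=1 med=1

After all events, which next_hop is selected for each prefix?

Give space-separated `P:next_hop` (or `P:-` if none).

Answer: P0:NH1 P1:NH0 P2:-

Derivation:
Op 1: best P0=- P1=- P2=NH1
Op 2: best P0=- P1=NH0 P2=NH1
Op 3: best P0=- P1=NH0 P2=NH1
Op 4: best P0=- P1=NH0 P2=-
Op 5: best P0=NH1 P1=NH0 P2=-
Op 6: best P0=NH1 P1=NH0 P2=-
Op 7: best P0=NH1 P1=NH0 P2=-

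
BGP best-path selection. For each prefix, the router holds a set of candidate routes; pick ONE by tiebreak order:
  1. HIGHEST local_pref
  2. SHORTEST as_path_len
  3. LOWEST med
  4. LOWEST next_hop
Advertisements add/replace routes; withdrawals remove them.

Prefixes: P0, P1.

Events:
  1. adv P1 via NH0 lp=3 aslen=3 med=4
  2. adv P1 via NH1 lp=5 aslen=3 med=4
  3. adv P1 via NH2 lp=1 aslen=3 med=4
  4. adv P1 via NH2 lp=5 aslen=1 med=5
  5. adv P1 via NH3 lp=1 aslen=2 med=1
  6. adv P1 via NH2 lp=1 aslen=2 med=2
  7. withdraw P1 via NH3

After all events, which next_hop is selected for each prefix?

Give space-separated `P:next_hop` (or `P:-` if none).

Op 1: best P0=- P1=NH0
Op 2: best P0=- P1=NH1
Op 3: best P0=- P1=NH1
Op 4: best P0=- P1=NH2
Op 5: best P0=- P1=NH2
Op 6: best P0=- P1=NH1
Op 7: best P0=- P1=NH1

Answer: P0:- P1:NH1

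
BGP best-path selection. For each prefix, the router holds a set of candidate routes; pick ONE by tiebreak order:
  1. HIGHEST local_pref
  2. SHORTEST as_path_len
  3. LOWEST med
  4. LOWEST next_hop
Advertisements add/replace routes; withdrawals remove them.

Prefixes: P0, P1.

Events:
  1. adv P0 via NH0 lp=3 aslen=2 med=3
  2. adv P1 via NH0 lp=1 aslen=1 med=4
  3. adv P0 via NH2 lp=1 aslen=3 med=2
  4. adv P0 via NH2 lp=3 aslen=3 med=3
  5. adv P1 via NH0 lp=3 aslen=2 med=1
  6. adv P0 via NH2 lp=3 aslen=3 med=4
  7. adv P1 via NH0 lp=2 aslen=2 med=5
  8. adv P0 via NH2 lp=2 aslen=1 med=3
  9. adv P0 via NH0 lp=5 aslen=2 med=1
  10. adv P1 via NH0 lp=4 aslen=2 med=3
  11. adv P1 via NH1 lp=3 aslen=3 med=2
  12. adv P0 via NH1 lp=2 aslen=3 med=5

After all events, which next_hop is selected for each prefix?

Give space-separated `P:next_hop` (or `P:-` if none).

Answer: P0:NH0 P1:NH0

Derivation:
Op 1: best P0=NH0 P1=-
Op 2: best P0=NH0 P1=NH0
Op 3: best P0=NH0 P1=NH0
Op 4: best P0=NH0 P1=NH0
Op 5: best P0=NH0 P1=NH0
Op 6: best P0=NH0 P1=NH0
Op 7: best P0=NH0 P1=NH0
Op 8: best P0=NH0 P1=NH0
Op 9: best P0=NH0 P1=NH0
Op 10: best P0=NH0 P1=NH0
Op 11: best P0=NH0 P1=NH0
Op 12: best P0=NH0 P1=NH0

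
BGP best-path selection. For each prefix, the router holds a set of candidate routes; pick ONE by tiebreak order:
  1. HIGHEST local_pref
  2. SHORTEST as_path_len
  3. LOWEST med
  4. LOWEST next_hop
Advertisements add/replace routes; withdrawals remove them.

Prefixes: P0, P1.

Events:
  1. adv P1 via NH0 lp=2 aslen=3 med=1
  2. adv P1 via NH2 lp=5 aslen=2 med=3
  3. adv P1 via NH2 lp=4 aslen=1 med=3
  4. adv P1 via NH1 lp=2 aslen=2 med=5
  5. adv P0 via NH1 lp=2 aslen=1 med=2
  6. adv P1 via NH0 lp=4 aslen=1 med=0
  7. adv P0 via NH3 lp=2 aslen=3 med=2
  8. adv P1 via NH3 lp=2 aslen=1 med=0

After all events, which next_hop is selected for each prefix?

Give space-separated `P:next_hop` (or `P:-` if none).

Answer: P0:NH1 P1:NH0

Derivation:
Op 1: best P0=- P1=NH0
Op 2: best P0=- P1=NH2
Op 3: best P0=- P1=NH2
Op 4: best P0=- P1=NH2
Op 5: best P0=NH1 P1=NH2
Op 6: best P0=NH1 P1=NH0
Op 7: best P0=NH1 P1=NH0
Op 8: best P0=NH1 P1=NH0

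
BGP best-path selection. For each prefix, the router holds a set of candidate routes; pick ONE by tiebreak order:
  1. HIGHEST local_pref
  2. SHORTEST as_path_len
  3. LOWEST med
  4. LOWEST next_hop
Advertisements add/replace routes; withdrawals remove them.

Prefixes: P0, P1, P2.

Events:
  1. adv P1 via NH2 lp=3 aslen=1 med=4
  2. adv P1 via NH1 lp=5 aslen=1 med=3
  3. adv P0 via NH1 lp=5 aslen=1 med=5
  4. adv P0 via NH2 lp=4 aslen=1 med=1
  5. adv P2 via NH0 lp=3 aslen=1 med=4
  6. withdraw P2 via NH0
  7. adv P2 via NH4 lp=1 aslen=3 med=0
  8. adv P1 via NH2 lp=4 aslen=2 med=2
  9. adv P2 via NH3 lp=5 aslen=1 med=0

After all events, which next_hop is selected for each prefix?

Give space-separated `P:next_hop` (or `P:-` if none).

Answer: P0:NH1 P1:NH1 P2:NH3

Derivation:
Op 1: best P0=- P1=NH2 P2=-
Op 2: best P0=- P1=NH1 P2=-
Op 3: best P0=NH1 P1=NH1 P2=-
Op 4: best P0=NH1 P1=NH1 P2=-
Op 5: best P0=NH1 P1=NH1 P2=NH0
Op 6: best P0=NH1 P1=NH1 P2=-
Op 7: best P0=NH1 P1=NH1 P2=NH4
Op 8: best P0=NH1 P1=NH1 P2=NH4
Op 9: best P0=NH1 P1=NH1 P2=NH3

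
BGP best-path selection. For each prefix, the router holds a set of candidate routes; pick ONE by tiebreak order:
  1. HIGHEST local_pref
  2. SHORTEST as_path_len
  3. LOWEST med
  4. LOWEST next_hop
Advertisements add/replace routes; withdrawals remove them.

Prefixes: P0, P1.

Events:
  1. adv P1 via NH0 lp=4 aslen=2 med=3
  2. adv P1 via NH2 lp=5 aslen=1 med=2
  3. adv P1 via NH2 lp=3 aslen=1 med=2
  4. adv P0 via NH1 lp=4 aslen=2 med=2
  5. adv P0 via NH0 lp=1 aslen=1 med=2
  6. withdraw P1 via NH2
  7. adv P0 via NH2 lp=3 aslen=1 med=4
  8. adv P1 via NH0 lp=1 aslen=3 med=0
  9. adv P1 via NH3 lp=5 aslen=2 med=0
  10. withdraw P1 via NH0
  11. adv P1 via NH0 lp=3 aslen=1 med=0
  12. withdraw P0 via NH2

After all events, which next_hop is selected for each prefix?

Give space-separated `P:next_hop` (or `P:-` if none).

Answer: P0:NH1 P1:NH3

Derivation:
Op 1: best P0=- P1=NH0
Op 2: best P0=- P1=NH2
Op 3: best P0=- P1=NH0
Op 4: best P0=NH1 P1=NH0
Op 5: best P0=NH1 P1=NH0
Op 6: best P0=NH1 P1=NH0
Op 7: best P0=NH1 P1=NH0
Op 8: best P0=NH1 P1=NH0
Op 9: best P0=NH1 P1=NH3
Op 10: best P0=NH1 P1=NH3
Op 11: best P0=NH1 P1=NH3
Op 12: best P0=NH1 P1=NH3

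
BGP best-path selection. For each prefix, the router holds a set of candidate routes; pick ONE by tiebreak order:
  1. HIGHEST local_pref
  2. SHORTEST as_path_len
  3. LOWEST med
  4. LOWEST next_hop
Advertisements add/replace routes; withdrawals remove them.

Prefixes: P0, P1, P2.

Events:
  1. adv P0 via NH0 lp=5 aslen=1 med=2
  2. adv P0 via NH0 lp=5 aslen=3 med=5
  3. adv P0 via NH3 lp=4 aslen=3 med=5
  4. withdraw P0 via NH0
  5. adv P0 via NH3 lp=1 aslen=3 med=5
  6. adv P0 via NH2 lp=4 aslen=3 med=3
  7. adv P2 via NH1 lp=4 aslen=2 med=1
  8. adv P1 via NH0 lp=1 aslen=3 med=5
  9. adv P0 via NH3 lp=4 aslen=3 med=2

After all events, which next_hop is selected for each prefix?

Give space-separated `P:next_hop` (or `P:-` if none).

Op 1: best P0=NH0 P1=- P2=-
Op 2: best P0=NH0 P1=- P2=-
Op 3: best P0=NH0 P1=- P2=-
Op 4: best P0=NH3 P1=- P2=-
Op 5: best P0=NH3 P1=- P2=-
Op 6: best P0=NH2 P1=- P2=-
Op 7: best P0=NH2 P1=- P2=NH1
Op 8: best P0=NH2 P1=NH0 P2=NH1
Op 9: best P0=NH3 P1=NH0 P2=NH1

Answer: P0:NH3 P1:NH0 P2:NH1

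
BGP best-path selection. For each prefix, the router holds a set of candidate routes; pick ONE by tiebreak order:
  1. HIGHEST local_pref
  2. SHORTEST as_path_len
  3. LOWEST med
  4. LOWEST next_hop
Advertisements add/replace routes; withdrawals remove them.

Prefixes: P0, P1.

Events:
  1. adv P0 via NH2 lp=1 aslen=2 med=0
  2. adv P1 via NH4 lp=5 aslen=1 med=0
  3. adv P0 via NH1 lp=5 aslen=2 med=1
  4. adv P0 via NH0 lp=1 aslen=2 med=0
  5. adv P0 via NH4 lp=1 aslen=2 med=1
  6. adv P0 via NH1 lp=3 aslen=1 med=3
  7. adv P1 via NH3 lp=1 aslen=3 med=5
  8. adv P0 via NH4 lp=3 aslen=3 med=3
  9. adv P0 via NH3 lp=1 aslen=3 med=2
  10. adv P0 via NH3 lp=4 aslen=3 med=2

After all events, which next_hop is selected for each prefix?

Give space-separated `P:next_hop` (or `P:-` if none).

Answer: P0:NH3 P1:NH4

Derivation:
Op 1: best P0=NH2 P1=-
Op 2: best P0=NH2 P1=NH4
Op 3: best P0=NH1 P1=NH4
Op 4: best P0=NH1 P1=NH4
Op 5: best P0=NH1 P1=NH4
Op 6: best P0=NH1 P1=NH4
Op 7: best P0=NH1 P1=NH4
Op 8: best P0=NH1 P1=NH4
Op 9: best P0=NH1 P1=NH4
Op 10: best P0=NH3 P1=NH4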